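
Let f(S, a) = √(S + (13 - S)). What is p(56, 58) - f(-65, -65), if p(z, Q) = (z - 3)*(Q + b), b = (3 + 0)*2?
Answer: 3392 - √13 ≈ 3388.4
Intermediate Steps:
b = 6 (b = 3*2 = 6)
f(S, a) = √13
p(z, Q) = (-3 + z)*(6 + Q) (p(z, Q) = (z - 3)*(Q + 6) = (-3 + z)*(6 + Q))
p(56, 58) - f(-65, -65) = (-18 - 3*58 + 6*56 + 58*56) - √13 = (-18 - 174 + 336 + 3248) - √13 = 3392 - √13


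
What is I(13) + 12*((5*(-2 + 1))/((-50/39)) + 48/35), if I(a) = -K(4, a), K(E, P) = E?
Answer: 2074/35 ≈ 59.257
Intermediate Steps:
I(a) = -4 (I(a) = -1*4 = -4)
I(13) + 12*((5*(-2 + 1))/((-50/39)) + 48/35) = -4 + 12*((5*(-2 + 1))/((-50/39)) + 48/35) = -4 + 12*((5*(-1))/((-50*1/39)) + 48*(1/35)) = -4 + 12*(-5/(-50/39) + 48/35) = -4 + 12*(-5*(-39/50) + 48/35) = -4 + 12*(39/10 + 48/35) = -4 + 12*(369/70) = -4 + 2214/35 = 2074/35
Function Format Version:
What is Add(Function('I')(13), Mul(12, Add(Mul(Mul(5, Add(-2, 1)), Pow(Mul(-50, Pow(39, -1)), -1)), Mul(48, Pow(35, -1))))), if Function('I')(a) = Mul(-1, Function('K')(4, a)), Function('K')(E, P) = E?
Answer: Rational(2074, 35) ≈ 59.257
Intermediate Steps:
Function('I')(a) = -4 (Function('I')(a) = Mul(-1, 4) = -4)
Add(Function('I')(13), Mul(12, Add(Mul(Mul(5, Add(-2, 1)), Pow(Mul(-50, Pow(39, -1)), -1)), Mul(48, Pow(35, -1))))) = Add(-4, Mul(12, Add(Mul(Mul(5, Add(-2, 1)), Pow(Mul(-50, Pow(39, -1)), -1)), Mul(48, Pow(35, -1))))) = Add(-4, Mul(12, Add(Mul(Mul(5, -1), Pow(Mul(-50, Rational(1, 39)), -1)), Mul(48, Rational(1, 35))))) = Add(-4, Mul(12, Add(Mul(-5, Pow(Rational(-50, 39), -1)), Rational(48, 35)))) = Add(-4, Mul(12, Add(Mul(-5, Rational(-39, 50)), Rational(48, 35)))) = Add(-4, Mul(12, Add(Rational(39, 10), Rational(48, 35)))) = Add(-4, Mul(12, Rational(369, 70))) = Add(-4, Rational(2214, 35)) = Rational(2074, 35)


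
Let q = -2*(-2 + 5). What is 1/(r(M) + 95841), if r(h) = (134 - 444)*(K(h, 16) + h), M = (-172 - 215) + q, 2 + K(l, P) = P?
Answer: 1/213331 ≈ 4.6876e-6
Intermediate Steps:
q = -6 (q = -2*3 = -6)
K(l, P) = -2 + P
M = -393 (M = (-172 - 215) - 6 = -387 - 6 = -393)
r(h) = -4340 - 310*h (r(h) = (134 - 444)*((-2 + 16) + h) = -310*(14 + h) = -4340 - 310*h)
1/(r(M) + 95841) = 1/((-4340 - 310*(-393)) + 95841) = 1/((-4340 + 121830) + 95841) = 1/(117490 + 95841) = 1/213331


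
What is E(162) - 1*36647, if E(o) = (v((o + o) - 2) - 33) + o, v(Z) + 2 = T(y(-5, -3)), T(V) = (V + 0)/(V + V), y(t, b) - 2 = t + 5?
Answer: -73039/2 ≈ -36520.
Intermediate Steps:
y(t, b) = 7 + t (y(t, b) = 2 + (t + 5) = 2 + (5 + t) = 7 + t)
T(V) = 1/2 (T(V) = V/((2*V)) = V*(1/(2*V)) = 1/2)
v(Z) = -3/2 (v(Z) = -2 + 1/2 = -3/2)
E(o) = -69/2 + o (E(o) = (-3/2 - 33) + o = -69/2 + o)
E(162) - 1*36647 = (-69/2 + 162) - 1*36647 = 255/2 - 36647 = -73039/2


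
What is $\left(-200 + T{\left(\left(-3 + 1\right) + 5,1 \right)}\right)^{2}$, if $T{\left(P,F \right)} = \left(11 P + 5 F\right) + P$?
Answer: $25281$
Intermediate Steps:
$T{\left(P,F \right)} = 5 F + 12 P$ ($T{\left(P,F \right)} = \left(5 F + 11 P\right) + P = 5 F + 12 P$)
$\left(-200 + T{\left(\left(-3 + 1\right) + 5,1 \right)}\right)^{2} = \left(-200 + \left(5 \cdot 1 + 12 \left(\left(-3 + 1\right) + 5\right)\right)\right)^{2} = \left(-200 + \left(5 + 12 \left(-2 + 5\right)\right)\right)^{2} = \left(-200 + \left(5 + 12 \cdot 3\right)\right)^{2} = \left(-200 + \left(5 + 36\right)\right)^{2} = \left(-200 + 41\right)^{2} = \left(-159\right)^{2} = 25281$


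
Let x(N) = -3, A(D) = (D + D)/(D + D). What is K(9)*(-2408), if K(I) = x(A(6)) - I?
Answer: 28896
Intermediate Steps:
A(D) = 1 (A(D) = (2*D)/((2*D)) = (2*D)*(1/(2*D)) = 1)
K(I) = -3 - I
K(9)*(-2408) = (-3 - 1*9)*(-2408) = (-3 - 9)*(-2408) = -12*(-2408) = 28896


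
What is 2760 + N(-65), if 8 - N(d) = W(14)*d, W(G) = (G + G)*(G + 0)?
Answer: 28248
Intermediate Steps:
W(G) = 2*G² (W(G) = (2*G)*G = 2*G²)
N(d) = 8 - 392*d (N(d) = 8 - 2*14²*d = 8 - 2*196*d = 8 - 392*d)
2760 + N(-65) = 2760 + (8 - 392*(-65)) = 2760 + (8 + 25480) = 2760 + 25488 = 28248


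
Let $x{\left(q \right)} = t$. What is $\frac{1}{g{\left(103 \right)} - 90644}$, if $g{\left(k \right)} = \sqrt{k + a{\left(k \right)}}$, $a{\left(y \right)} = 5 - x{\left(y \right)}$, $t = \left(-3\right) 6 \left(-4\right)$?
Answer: $- \frac{1}{90638} \approx -1.1033 \cdot 10^{-5}$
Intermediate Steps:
$t = 72$ ($t = \left(-18\right) \left(-4\right) = 72$)
$x{\left(q \right)} = 72$
$a{\left(y \right)} = -67$ ($a{\left(y \right)} = 5 - 72 = -67$)
$g{\left(k \right)} = \sqrt{-67 + k}$ ($g{\left(k \right)} = \sqrt{k - 67} = \sqrt{-67 + k}$)
$\frac{1}{g{\left(103 \right)} - 90644} = \frac{1}{\sqrt{-67 + 103} - 90644} = \frac{1}{\sqrt{36} - 90644} = \frac{1}{6 - 90644} = \frac{1}{-90638} = - \frac{1}{90638}$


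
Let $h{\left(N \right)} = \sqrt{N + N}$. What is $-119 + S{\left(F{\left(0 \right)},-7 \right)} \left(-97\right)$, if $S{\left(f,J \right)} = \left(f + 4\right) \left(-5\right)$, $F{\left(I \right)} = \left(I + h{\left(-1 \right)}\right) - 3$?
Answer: $366 + 485 i \sqrt{2} \approx 366.0 + 685.89 i$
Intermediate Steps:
$h{\left(N \right)} = \sqrt{2} \sqrt{N}$ ($h{\left(N \right)} = \sqrt{2 N} = \sqrt{2} \sqrt{N}$)
$F{\left(I \right)} = -3 + I + i \sqrt{2}$ ($F{\left(I \right)} = \left(I + \sqrt{2} \sqrt{-1}\right) - 3 = \left(I + \sqrt{2} i\right) - 3 = \left(I + i \sqrt{2}\right) - 3 = -3 + I + i \sqrt{2}$)
$S{\left(f,J \right)} = -20 - 5 f$ ($S{\left(f,J \right)} = \left(4 + f\right) \left(-5\right) = -20 - 5 f$)
$-119 + S{\left(F{\left(0 \right)},-7 \right)} \left(-97\right) = -119 + \left(-20 - 5 \left(-3 + 0 + i \sqrt{2}\right)\right) \left(-97\right) = -119 + \left(-20 - 5 \left(-3 + i \sqrt{2}\right)\right) \left(-97\right) = -119 + \left(-20 + \left(15 - 5 i \sqrt{2}\right)\right) \left(-97\right) = -119 + \left(-5 - 5 i \sqrt{2}\right) \left(-97\right) = -119 + \left(485 + 485 i \sqrt{2}\right) = 366 + 485 i \sqrt{2}$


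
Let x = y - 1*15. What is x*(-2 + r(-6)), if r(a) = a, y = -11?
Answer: 208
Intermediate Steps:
x = -26 (x = -11 - 1*15 = -11 - 15 = -26)
x*(-2 + r(-6)) = -26*(-2 - 6) = -26*(-8) = 208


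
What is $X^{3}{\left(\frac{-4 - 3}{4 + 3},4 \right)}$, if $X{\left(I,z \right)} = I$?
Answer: $-1$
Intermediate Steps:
$X^{3}{\left(\frac{-4 - 3}{4 + 3},4 \right)} = \left(\frac{-4 - 3}{4 + 3}\right)^{3} = \left(- \frac{7}{7}\right)^{3} = \left(\left(-7\right) \frac{1}{7}\right)^{3} = \left(-1\right)^{3} = -1$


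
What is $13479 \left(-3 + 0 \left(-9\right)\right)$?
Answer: $-40437$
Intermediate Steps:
$13479 \left(-3 + 0 \left(-9\right)\right) = 13479 \left(-3 + 0\right) = 13479 \left(-3\right) = -40437$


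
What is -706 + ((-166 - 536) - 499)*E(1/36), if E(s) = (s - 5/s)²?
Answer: -50415821617/1296 ≈ -3.8901e+7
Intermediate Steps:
-706 + ((-166 - 536) - 499)*E(1/36) = -706 + ((-166 - 536) - 499)*((-5 + (1/36)²)²/(1/36)²) = -706 + (-702 - 499)*((-5 + (1/36)²)²/36⁻²) = -706 - 1556496*(-5 + 1/1296)² = -706 - 1556496*(-6479/1296)² = -706 - 1556496*41977441/1679616 = -706 - 1201*41977441/1296 = -706 - 50414906641/1296 = -50415821617/1296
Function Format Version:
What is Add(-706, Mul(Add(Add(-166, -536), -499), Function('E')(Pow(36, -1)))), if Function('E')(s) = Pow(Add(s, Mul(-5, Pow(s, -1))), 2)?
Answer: Rational(-50415821617, 1296) ≈ -3.8901e+7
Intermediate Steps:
Add(-706, Mul(Add(Add(-166, -536), -499), Function('E')(Pow(36, -1)))) = Add(-706, Mul(Add(Add(-166, -536), -499), Mul(Pow(Pow(36, -1), -2), Pow(Add(-5, Pow(Pow(36, -1), 2)), 2)))) = Add(-706, Mul(Add(-702, -499), Mul(Pow(Rational(1, 36), -2), Pow(Add(-5, Pow(Rational(1, 36), 2)), 2)))) = Add(-706, Mul(-1201, Mul(1296, Pow(Add(-5, Rational(1, 1296)), 2)))) = Add(-706, Mul(-1201, Mul(1296, Pow(Rational(-6479, 1296), 2)))) = Add(-706, Mul(-1201, Mul(1296, Rational(41977441, 1679616)))) = Add(-706, Mul(-1201, Rational(41977441, 1296))) = Add(-706, Rational(-50414906641, 1296)) = Rational(-50415821617, 1296)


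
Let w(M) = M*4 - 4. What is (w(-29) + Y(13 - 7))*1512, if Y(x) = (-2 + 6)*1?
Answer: -175392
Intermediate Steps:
w(M) = -4 + 4*M (w(M) = 4*M - 4 = -4 + 4*M)
Y(x) = 4 (Y(x) = 4*1 = 4)
(w(-29) + Y(13 - 7))*1512 = ((-4 + 4*(-29)) + 4)*1512 = ((-4 - 116) + 4)*1512 = (-120 + 4)*1512 = -116*1512 = -175392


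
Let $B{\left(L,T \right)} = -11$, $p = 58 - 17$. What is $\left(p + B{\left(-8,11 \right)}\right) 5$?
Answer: $150$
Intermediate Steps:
$p = 41$
$\left(p + B{\left(-8,11 \right)}\right) 5 = \left(41 - 11\right) 5 = 30 \cdot 5 = 150$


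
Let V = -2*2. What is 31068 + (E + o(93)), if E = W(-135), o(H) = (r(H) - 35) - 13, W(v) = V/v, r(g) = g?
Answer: 4200259/135 ≈ 31113.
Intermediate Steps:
V = -4
W(v) = -4/v
o(H) = -48 + H (o(H) = (H - 35) - 13 = (-35 + H) - 13 = -48 + H)
E = 4/135 (E = -4/(-135) = -4*(-1/135) = 4/135 ≈ 0.029630)
31068 + (E + o(93)) = 31068 + (4/135 + (-48 + 93)) = 31068 + (4/135 + 45) = 31068 + 6079/135 = 4200259/135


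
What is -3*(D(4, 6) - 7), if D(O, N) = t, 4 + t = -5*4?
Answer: 93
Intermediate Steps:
t = -24 (t = -4 - 5*4 = -4 - 20 = -24)
D(O, N) = -24
-3*(D(4, 6) - 7) = -3*(-24 - 7) = -3*(-31) = 93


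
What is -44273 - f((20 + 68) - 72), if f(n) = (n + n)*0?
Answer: -44273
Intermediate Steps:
f(n) = 0 (f(n) = (2*n)*0 = 0)
-44273 - f((20 + 68) - 72) = -44273 - 1*0 = -44273 + 0 = -44273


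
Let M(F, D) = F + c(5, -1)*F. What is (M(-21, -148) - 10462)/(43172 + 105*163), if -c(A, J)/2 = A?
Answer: -10273/60287 ≈ -0.17040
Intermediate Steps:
c(A, J) = -2*A
M(F, D) = -9*F (M(F, D) = F + (-2*5)*F = F - 10*F = -9*F)
(M(-21, -148) - 10462)/(43172 + 105*163) = (-9*(-21) - 10462)/(43172 + 105*163) = (189 - 10462)/(43172 + 17115) = -10273/60287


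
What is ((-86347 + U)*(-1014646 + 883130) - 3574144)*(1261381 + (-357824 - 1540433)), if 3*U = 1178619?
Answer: 25676705231422560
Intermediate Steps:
U = 392873 (U = (⅓)*1178619 = 392873)
((-86347 + U)*(-1014646 + 883130) - 3574144)*(1261381 + (-357824 - 1540433)) = ((-86347 + 392873)*(-1014646 + 883130) - 3574144)*(1261381 + (-357824 - 1540433)) = (306526*(-131516) - 3574144)*(1261381 - 1898257) = (-40313073416 - 3574144)*(-636876) = -40316647560*(-636876) = 25676705231422560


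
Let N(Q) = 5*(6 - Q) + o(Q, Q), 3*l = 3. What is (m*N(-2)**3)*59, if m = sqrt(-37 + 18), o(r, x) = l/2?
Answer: 31355019*I*sqrt(19)/8 ≈ 1.7084e+7*I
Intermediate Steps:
l = 1 (l = (1/3)*3 = 1)
o(r, x) = 1/2
N(Q) = 61/2 - 5*Q (N(Q) = 5*(6 - Q) + 1/2 = (30 - 5*Q) + 1/2 = 61/2 - 5*Q)
m = I*sqrt(19) (m = sqrt(-19) = I*sqrt(19) ≈ 4.3589*I)
(m*N(-2)**3)*59 = ((I*sqrt(19))*(61/2 - 5*(-2))**3)*59 = ((I*sqrt(19))*(61/2 + 10)**3)*59 = ((I*sqrt(19))*(81/2)**3)*59 = ((I*sqrt(19))*(531441/8))*59 = (531441*I*sqrt(19)/8)*59 = 31355019*I*sqrt(19)/8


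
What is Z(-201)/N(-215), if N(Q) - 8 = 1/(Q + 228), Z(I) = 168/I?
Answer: -104/1005 ≈ -0.10348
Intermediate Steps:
N(Q) = 8 + 1/(228 + Q) (N(Q) = 8 + 1/(Q + 228) = 8 + 1/(228 + Q))
Z(-201)/N(-215) = (168/(-201))/(((1825 + 8*(-215))/(228 - 215))) = (168*(-1/201))/(((1825 - 1720)/13)) = -56/(67*((1/13)*105)) = -56/(67*105/13) = -56/67*13/105 = -104/1005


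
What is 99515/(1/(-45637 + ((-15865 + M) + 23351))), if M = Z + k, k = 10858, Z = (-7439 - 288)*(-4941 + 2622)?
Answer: 1780484564300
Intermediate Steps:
Z = 17918913 (Z = -7727*(-2319) = 17918913)
M = 17929771 (M = 17918913 + 10858 = 17929771)
99515/(1/(-45637 + ((-15865 + M) + 23351))) = 99515/(1/(-45637 + ((-15865 + 17929771) + 23351))) = 99515/(1/(-45637 + (17913906 + 23351))) = 99515/(1/(-45637 + 17937257)) = 99515/(1/17891620) = 99515*17891620 = 1780484564300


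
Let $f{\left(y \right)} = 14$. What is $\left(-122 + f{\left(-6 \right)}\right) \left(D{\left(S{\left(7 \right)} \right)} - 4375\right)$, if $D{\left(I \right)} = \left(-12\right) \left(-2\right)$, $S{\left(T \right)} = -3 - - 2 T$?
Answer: $469908$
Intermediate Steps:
$S{\left(T \right)} = -3 + 2 T$
$D{\left(I \right)} = 24$
$\left(-122 + f{\left(-6 \right)}\right) \left(D{\left(S{\left(7 \right)} \right)} - 4375\right) = \left(-122 + 14\right) \left(24 - 4375\right) = \left(-108\right) \left(-4351\right) = 469908$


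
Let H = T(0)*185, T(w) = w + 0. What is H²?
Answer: 0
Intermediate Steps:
T(w) = w
H = 0 (H = 0*185 = 0)
H² = 0² = 0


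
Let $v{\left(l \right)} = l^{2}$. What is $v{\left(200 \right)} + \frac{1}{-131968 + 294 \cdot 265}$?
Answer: $\frac{2162319999}{54058} \approx 40000.0$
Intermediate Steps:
$v{\left(200 \right)} + \frac{1}{-131968 + 294 \cdot 265} = 200^{2} + \frac{1}{-131968 + 294 \cdot 265} = 40000 + \frac{1}{-131968 + 77910} = 40000 + \frac{1}{-54058} = 40000 - \frac{1}{54058} = \frac{2162319999}{54058}$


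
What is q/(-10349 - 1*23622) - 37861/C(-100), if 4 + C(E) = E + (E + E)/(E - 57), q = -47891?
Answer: 28957431845/78269184 ≈ 369.97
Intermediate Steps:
C(E) = -4 + E + 2*E/(-57 + E) (C(E) = -4 + (E + (E + E)/(E - 57)) = -4 + (E + (2*E)/(-57 + E)) = -4 + (E + 2*E/(-57 + E)) = -4 + E + 2*E/(-57 + E))
q/(-10349 - 1*23622) - 37861/C(-100) = -47891/(-10349 - 1*23622) - 37861*(-57 - 100)/(228 + (-100)**2 - 59*(-100)) = -47891/(-10349 - 23622) - 37861*(-157/(228 + 10000 + 5900)) = -47891/(-33971) - 37861/((-1/157*16128)) = -47891*(-1/33971) - 37861/(-16128/157) = 47891/33971 - 37861*(-157/16128) = 47891/33971 + 5944177/16128 = 28957431845/78269184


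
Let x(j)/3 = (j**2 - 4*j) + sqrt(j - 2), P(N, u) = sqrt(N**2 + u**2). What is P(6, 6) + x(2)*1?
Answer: -12 + 6*sqrt(2) ≈ -3.5147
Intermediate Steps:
x(j) = -12*j + 3*j**2 + 3*sqrt(-2 + j) (x(j) = 3*((j**2 - 4*j) + sqrt(j - 2)) = 3*((j**2 - 4*j) + sqrt(-2 + j)) = 3*(j**2 + sqrt(-2 + j) - 4*j) = -12*j + 3*j**2 + 3*sqrt(-2 + j))
P(6, 6) + x(2)*1 = sqrt(6**2 + 6**2) + (-12*2 + 3*2**2 + 3*sqrt(-2 + 2))*1 = sqrt(36 + 36) + (-24 + 3*4 + 3*sqrt(0))*1 = sqrt(72) + (-24 + 12 + 3*0)*1 = 6*sqrt(2) + (-24 + 12 + 0)*1 = 6*sqrt(2) - 12*1 = 6*sqrt(2) - 12 = -12 + 6*sqrt(2)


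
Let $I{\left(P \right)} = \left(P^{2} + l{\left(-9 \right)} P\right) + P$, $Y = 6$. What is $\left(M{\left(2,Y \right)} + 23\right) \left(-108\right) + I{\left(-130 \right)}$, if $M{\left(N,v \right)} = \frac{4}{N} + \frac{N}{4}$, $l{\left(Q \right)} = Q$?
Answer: $15186$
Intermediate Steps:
$I{\left(P \right)} = P^{2} - 8 P$ ($I{\left(P \right)} = \left(P^{2} - 9 P\right) + P = P^{2} - 8 P$)
$M{\left(N,v \right)} = \frac{4}{N} + \frac{N}{4}$ ($M{\left(N,v \right)} = \frac{4}{N} + N \frac{1}{4} = \frac{4}{N} + \frac{N}{4}$)
$\left(M{\left(2,Y \right)} + 23\right) \left(-108\right) + I{\left(-130 \right)} = \left(\left(\frac{4}{2} + \frac{1}{4} \cdot 2\right) + 23\right) \left(-108\right) - 130 \left(-8 - 130\right) = \left(\left(4 \cdot \frac{1}{2} + \frac{1}{2}\right) + 23\right) \left(-108\right) - -17940 = \left(\left(2 + \frac{1}{2}\right) + 23\right) \left(-108\right) + 17940 = \left(\frac{5}{2} + 23\right) \left(-108\right) + 17940 = \frac{51}{2} \left(-108\right) + 17940 = -2754 + 17940 = 15186$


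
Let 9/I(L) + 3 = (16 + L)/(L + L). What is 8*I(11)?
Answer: -528/13 ≈ -40.615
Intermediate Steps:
I(L) = 9/(-3 + (16 + L)/(2*L)) (I(L) = 9/(-3 + (16 + L)/(L + L)) = 9/(-3 + (16 + L)/((2*L))) = 9/(-3 + (16 + L)*(1/(2*L))) = 9/(-3 + (16 + L)/(2*L)))
8*I(11) = 8*(-18*11/(-16 + 5*11)) = 8*(-18*11/(-16 + 55)) = 8*(-18*11/39) = 8*(-18*11*1/39) = 8*(-66/13) = -528/13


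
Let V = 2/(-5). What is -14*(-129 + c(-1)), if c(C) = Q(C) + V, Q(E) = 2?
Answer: 8918/5 ≈ 1783.6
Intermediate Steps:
V = -⅖ (V = 2*(-⅕) = -⅖ ≈ -0.40000)
c(C) = 8/5 (c(C) = 2 - ⅖ = 8/5)
-14*(-129 + c(-1)) = -14*(-129 + 8/5) = -14*(-637/5) = 8918/5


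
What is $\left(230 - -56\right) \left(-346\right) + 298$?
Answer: $-98658$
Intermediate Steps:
$\left(230 - -56\right) \left(-346\right) + 298 = \left(230 + 56\right) \left(-346\right) + 298 = 286 \left(-346\right) + 298 = -98956 + 298 = -98658$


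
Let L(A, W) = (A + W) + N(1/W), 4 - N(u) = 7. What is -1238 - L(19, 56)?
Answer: -1310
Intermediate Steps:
N(u) = -3 (N(u) = 4 - 1*7 = 4 - 7 = -3)
L(A, W) = -3 + A + W (L(A, W) = (A + W) - 3 = -3 + A + W)
-1238 - L(19, 56) = -1238 - (-3 + 19 + 56) = -1238 - 1*72 = -1238 - 72 = -1310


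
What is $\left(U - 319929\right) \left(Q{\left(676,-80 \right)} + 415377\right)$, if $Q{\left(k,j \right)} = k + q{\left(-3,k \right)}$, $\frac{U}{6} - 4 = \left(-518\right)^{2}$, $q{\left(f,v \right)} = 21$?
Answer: $536751686886$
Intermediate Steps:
$U = 1609968$ ($U = 24 + 6 \left(-518\right)^{2} = 24 + 6 \cdot 268324 = 24 + 1609944 = 1609968$)
$Q{\left(k,j \right)} = 21 + k$ ($Q{\left(k,j \right)} = k + 21 = 21 + k$)
$\left(U - 319929\right) \left(Q{\left(676,-80 \right)} + 415377\right) = \left(1609968 - 319929\right) \left(\left(21 + 676\right) + 415377\right) = 1290039 \left(697 + 415377\right) = 1290039 \cdot 416074 = 536751686886$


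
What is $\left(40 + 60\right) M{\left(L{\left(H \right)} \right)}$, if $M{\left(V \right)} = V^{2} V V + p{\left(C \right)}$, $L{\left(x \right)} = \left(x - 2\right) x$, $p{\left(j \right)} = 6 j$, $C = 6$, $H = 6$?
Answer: $33181200$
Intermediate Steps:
$L{\left(x \right)} = x \left(-2 + x\right)$ ($L{\left(x \right)} = \left(-2 + x\right) x = x \left(-2 + x\right)$)
$M{\left(V \right)} = 36 + V^{4}$ ($M{\left(V \right)} = V^{2} V V + 6 \cdot 6 = V^{2} V^{2} + 36 = V^{4} + 36 = 36 + V^{4}$)
$\left(40 + 60\right) M{\left(L{\left(H \right)} \right)} = \left(40 + 60\right) \left(36 + \left(6 \left(-2 + 6\right)\right)^{4}\right) = 100 \left(36 + \left(6 \cdot 4\right)^{4}\right) = 100 \left(36 + 24^{4}\right) = 100 \left(36 + 331776\right) = 100 \cdot 331812 = 33181200$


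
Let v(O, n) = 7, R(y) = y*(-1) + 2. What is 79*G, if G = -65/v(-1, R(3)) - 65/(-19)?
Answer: -61620/133 ≈ -463.31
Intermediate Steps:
R(y) = 2 - y (R(y) = -y + 2 = 2 - y)
G = -780/133 (G = -65/7 - 65/(-19) = -65*1/7 - 65*(-1/19) = -65/7 + 65/19 = -780/133 ≈ -5.8647)
79*G = 79*(-780/133) = -61620/133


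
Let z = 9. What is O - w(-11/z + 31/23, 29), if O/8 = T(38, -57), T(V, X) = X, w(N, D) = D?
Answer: -485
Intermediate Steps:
O = -456 (O = 8*(-57) = -456)
O - w(-11/z + 31/23, 29) = -456 - 1*29 = -456 - 29 = -485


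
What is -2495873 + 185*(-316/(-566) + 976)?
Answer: -655204349/283 ≈ -2.3152e+6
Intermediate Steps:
-2495873 + 185*(-316/(-566) + 976) = -2495873 + 185*(-316*(-1/566) + 976) = -2495873 + 185*(158/283 + 976) = -2495873 + 185*(276366/283) = -2495873 + 51127710/283 = -655204349/283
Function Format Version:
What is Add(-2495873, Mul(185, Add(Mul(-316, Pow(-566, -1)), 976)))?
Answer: Rational(-655204349, 283) ≈ -2.3152e+6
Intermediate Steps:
Add(-2495873, Mul(185, Add(Mul(-316, Pow(-566, -1)), 976))) = Add(-2495873, Mul(185, Add(Mul(-316, Rational(-1, 566)), 976))) = Add(-2495873, Mul(185, Add(Rational(158, 283), 976))) = Add(-2495873, Mul(185, Rational(276366, 283))) = Add(-2495873, Rational(51127710, 283)) = Rational(-655204349, 283)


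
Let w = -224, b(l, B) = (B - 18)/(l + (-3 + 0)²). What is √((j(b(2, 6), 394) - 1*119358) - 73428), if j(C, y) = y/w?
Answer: I*√151145603/28 ≈ 439.08*I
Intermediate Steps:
b(l, B) = (-18 + B)/(9 + l) (b(l, B) = (-18 + B)/(l + (-3)²) = (-18 + B)/(l + 9) = (-18 + B)/(9 + l))
j(C, y) = -y/224 (j(C, y) = y/(-224) = y*(-1/224) = -y/224)
√((j(b(2, 6), 394) - 1*119358) - 73428) = √((-1/224*394 - 1*119358) - 73428) = √((-197/112 - 119358) - 73428) = √(-13368293/112 - 73428) = √(-21592229/112) = I*√151145603/28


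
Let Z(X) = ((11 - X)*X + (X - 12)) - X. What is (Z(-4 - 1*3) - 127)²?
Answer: 70225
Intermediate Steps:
Z(X) = -12 + X*(11 - X) (Z(X) = (X*(11 - X) + (-12 + X)) - X = (-12 + X + X*(11 - X)) - X = -12 + X*(11 - X))
(Z(-4 - 1*3) - 127)² = ((-12 - (-4 - 1*3)² + 11*(-4 - 1*3)) - 127)² = ((-12 - (-4 - 3)² + 11*(-4 - 3)) - 127)² = ((-12 - 1*(-7)² + 11*(-7)) - 127)² = ((-12 - 1*49 - 77) - 127)² = ((-12 - 49 - 77) - 127)² = (-138 - 127)² = (-265)² = 70225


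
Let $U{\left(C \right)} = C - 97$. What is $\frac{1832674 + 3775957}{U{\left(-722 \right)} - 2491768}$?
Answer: $- \frac{5608631}{2492587} \approx -2.2501$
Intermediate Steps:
$U{\left(C \right)} = -97 + C$
$\frac{1832674 + 3775957}{U{\left(-722 \right)} - 2491768} = \frac{1832674 + 3775957}{\left(-97 - 722\right) - 2491768} = \frac{5608631}{-819 - 2491768} = \frac{5608631}{-2492587} = 5608631 \left(- \frac{1}{2492587}\right) = - \frac{5608631}{2492587}$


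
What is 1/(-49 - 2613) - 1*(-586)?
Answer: 1559931/2662 ≈ 586.00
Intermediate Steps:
1/(-49 - 2613) - 1*(-586) = 1/(-2662) + 586 = -1/2662 + 586 = 1559931/2662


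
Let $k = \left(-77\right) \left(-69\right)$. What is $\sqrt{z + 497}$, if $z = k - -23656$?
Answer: $3 \sqrt{3274} \approx 171.66$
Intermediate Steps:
$k = 5313$
$z = 28969$ ($z = 5313 - -23656 = 5313 + 23656 = 28969$)
$\sqrt{z + 497} = \sqrt{28969 + 497} = \sqrt{29466} = 3 \sqrt{3274}$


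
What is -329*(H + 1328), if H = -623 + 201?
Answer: -298074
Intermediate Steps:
H = -422
-329*(H + 1328) = -329*(-422 + 1328) = -329*906 = -298074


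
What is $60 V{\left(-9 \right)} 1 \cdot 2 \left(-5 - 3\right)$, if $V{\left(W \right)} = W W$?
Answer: $-77760$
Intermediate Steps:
$V{\left(W \right)} = W^{2}$
$60 V{\left(-9 \right)} 1 \cdot 2 \left(-5 - 3\right) = 60 \left(-9\right)^{2} \cdot 1 \cdot 2 \left(-5 - 3\right) = 60 \cdot 81 \cdot 2 \left(-5 - 3\right) = 4860 \cdot 2 \left(-8\right) = 4860 \left(-16\right) = -77760$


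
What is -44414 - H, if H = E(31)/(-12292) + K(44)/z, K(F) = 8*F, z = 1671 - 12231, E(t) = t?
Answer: -8189046709/184380 ≈ -44414.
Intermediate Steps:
z = -10560
H = -6611/184380 (H = 31/(-12292) + (8*44)/(-10560) = 31*(-1/12292) + 352*(-1/10560) = -31/12292 - 1/30 = -6611/184380 ≈ -0.035855)
-44414 - H = -44414 - 1*(-6611/184380) = -44414 + 6611/184380 = -8189046709/184380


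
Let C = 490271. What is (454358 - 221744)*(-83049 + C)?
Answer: 94725538308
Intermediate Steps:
(454358 - 221744)*(-83049 + C) = (454358 - 221744)*(-83049 + 490271) = 232614*407222 = 94725538308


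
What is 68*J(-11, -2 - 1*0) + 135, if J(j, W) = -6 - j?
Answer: 475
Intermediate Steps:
68*J(-11, -2 - 1*0) + 135 = 68*(-6 - 1*(-11)) + 135 = 68*(-6 + 11) + 135 = 68*5 + 135 = 340 + 135 = 475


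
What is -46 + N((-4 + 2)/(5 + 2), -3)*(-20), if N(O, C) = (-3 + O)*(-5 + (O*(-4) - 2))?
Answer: -21114/49 ≈ -430.90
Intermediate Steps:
N(O, C) = (-7 - 4*O)*(-3 + O) (N(O, C) = (-3 + O)*(-5 + (-4*O - 2)) = (-3 + O)*(-5 + (-2 - 4*O)) = (-3 + O)*(-7 - 4*O) = (-7 - 4*O)*(-3 + O))
-46 + N((-4 + 2)/(5 + 2), -3)*(-20) = -46 + (21 - 4*(-4 + 2)²/(5 + 2)² + 5*((-4 + 2)/(5 + 2)))*(-20) = -46 + (21 - 4*(-2/7)² + 5*(-2/7))*(-20) = -46 + (21 - 4*4/49 - 10/7)*(-20) = -46 + (21 - 16/49 - 10/7)*(-20) = -46 + (943/49)*(-20) = -46 - 18860/49 = -21114/49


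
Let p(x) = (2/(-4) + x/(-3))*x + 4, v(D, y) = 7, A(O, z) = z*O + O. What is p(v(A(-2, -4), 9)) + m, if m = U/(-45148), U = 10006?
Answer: -543637/33861 ≈ -16.055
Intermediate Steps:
A(O, z) = O + O*z (A(O, z) = O*z + O = O + O*z)
p(x) = 4 + x*(-½ - x/3) (p(x) = (2*(-¼) + x*(-⅓))*x + 4 = (-½ - x/3)*x + 4 = x*(-½ - x/3) + 4 = 4 + x*(-½ - x/3))
m = -5003/22574 (m = 10006/(-45148) = 10006*(-1/45148) = -5003/22574 ≈ -0.22163)
p(v(A(-2, -4), 9)) + m = (4 - ½*7 - ⅓*7²) - 5003/22574 = (4 - 7/2 - ⅓*49) - 5003/22574 = (4 - 7/2 - 49/3) - 5003/22574 = -95/6 - 5003/22574 = -543637/33861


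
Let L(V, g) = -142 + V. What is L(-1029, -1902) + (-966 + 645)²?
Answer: 101870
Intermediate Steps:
L(-1029, -1902) + (-966 + 645)² = (-142 - 1029) + (-966 + 645)² = -1171 + (-321)² = -1171 + 103041 = 101870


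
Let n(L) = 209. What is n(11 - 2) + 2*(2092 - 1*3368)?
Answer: -2343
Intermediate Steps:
n(11 - 2) + 2*(2092 - 1*3368) = 209 + 2*(2092 - 1*3368) = 209 + 2*(2092 - 3368) = 209 + 2*(-1276) = 209 - 2552 = -2343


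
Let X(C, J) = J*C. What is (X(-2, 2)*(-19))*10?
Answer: 760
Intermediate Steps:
X(C, J) = C*J
(X(-2, 2)*(-19))*10 = (-2*2*(-19))*10 = -4*(-19)*10 = 76*10 = 760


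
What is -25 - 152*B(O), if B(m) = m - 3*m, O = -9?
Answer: -2761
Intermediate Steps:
B(m) = -2*m
-25 - 152*B(O) = -25 - (-304)*(-9) = -25 - 152*18 = -25 - 2736 = -2761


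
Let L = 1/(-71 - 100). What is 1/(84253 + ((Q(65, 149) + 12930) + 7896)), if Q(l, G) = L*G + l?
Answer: 171/17979475 ≈ 9.5108e-6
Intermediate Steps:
L = -1/171 (L = 1/(-171) = -1/171 ≈ -0.0058480)
Q(l, G) = l - G/171 (Q(l, G) = -G/171 + l = l - G/171)
1/(84253 + ((Q(65, 149) + 12930) + 7896)) = 1/(84253 + (((65 - 1/171*149) + 12930) + 7896)) = 1/(84253 + (((65 - 149/171) + 12930) + 7896)) = 1/(84253 + ((10966/171 + 12930) + 7896)) = 1/(84253 + (2221996/171 + 7896)) = 1/(84253 + 3572212/171) = 1/(17979475/171) = 171/17979475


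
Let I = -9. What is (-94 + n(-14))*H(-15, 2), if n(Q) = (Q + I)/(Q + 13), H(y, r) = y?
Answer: 1065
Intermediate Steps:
n(Q) = (-9 + Q)/(13 + Q) (n(Q) = (Q - 9)/(Q + 13) = (-9 + Q)/(13 + Q))
(-94 + n(-14))*H(-15, 2) = (-94 + (-9 - 14)/(13 - 14))*(-15) = (-94 - 23/(-1))*(-15) = (-94 - 1*(-23))*(-15) = (-94 + 23)*(-15) = -71*(-15) = 1065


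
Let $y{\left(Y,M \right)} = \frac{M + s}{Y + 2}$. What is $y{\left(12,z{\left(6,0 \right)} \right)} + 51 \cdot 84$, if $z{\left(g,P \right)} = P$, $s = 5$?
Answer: $\frac{59981}{14} \approx 4284.4$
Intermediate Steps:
$y{\left(Y,M \right)} = \frac{5 + M}{2 + Y}$ ($y{\left(Y,M \right)} = \frac{M + 5}{Y + 2} = \frac{5 + M}{2 + Y}$)
$y{\left(12,z{\left(6,0 \right)} \right)} + 51 \cdot 84 = \frac{5 + 0}{2 + 12} + 51 \cdot 84 = \frac{1}{14} \cdot 5 + 4284 = \frac{5}{14} + 4284 = \frac{59981}{14}$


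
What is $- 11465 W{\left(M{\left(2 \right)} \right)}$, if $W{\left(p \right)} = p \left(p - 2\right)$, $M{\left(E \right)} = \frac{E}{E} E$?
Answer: $0$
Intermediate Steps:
$M{\left(E \right)} = E$ ($M{\left(E \right)} = 1 E = E$)
$W{\left(p \right)} = p \left(-2 + p\right)$
$- 11465 W{\left(M{\left(2 \right)} \right)} = - 11465 \cdot 2 \left(-2 + 2\right) = - 11465 \cdot 2 \cdot 0 = \left(-11465\right) 0 = 0$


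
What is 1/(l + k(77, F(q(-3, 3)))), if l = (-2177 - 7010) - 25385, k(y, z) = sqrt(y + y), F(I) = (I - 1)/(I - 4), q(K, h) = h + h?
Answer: -17286/597611515 - sqrt(154)/1195223030 ≈ -2.8936e-5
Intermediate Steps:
q(K, h) = 2*h
F(I) = (-1 + I)/(-4 + I)
k(y, z) = sqrt(2)*sqrt(y) (k(y, z) = sqrt(2*y) = sqrt(2)*sqrt(y))
l = -34572 (l = -9187 - 25385 = -34572)
1/(l + k(77, F(q(-3, 3)))) = 1/(-34572 + sqrt(2)*sqrt(77)) = 1/(-34572 + sqrt(154))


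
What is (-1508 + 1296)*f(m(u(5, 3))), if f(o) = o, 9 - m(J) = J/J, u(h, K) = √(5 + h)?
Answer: -1696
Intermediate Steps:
m(J) = 8 (m(J) = 9 - J/J = 9 - 1*1 = 9 - 1 = 8)
(-1508 + 1296)*f(m(u(5, 3))) = (-1508 + 1296)*8 = -212*8 = -1696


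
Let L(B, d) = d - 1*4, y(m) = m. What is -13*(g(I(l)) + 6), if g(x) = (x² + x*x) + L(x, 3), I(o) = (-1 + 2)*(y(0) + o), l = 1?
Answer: -91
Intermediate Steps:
L(B, d) = -4 + d (L(B, d) = d - 4 = -4 + d)
I(o) = o (I(o) = (-1 + 2)*(0 + o) = 1*o = o)
g(x) = -1 + 2*x² (g(x) = (x² + x*x) + (-4 + 3) = (x² + x²) - 1 = 2*x² - 1 = -1 + 2*x²)
-13*(g(I(l)) + 6) = -13*((-1 + 2*1²) + 6) = -13*((-1 + 2*1) + 6) = -13*((-1 + 2) + 6) = -13*(1 + 6) = -13*7 = -91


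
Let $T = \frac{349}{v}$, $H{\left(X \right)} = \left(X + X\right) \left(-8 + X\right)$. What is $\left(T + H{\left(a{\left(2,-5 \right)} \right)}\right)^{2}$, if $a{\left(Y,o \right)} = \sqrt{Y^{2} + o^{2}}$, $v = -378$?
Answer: $\frac{1526251441}{142884} - \frac{345200 \sqrt{29}}{189} \approx 845.99$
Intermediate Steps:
$H{\left(X \right)} = 2 X \left(-8 + X\right)$
$T = - \frac{349}{378}$ ($T = \frac{349}{-378} = 349 \left(- \frac{1}{378}\right) = - \frac{349}{378} \approx -0.92328$)
$\left(T + H{\left(a{\left(2,-5 \right)} \right)}\right)^{2} = \left(- \frac{349}{378} + 2 \sqrt{2^{2} + \left(-5\right)^{2}} \left(-8 + \sqrt{2^{2} + \left(-5\right)^{2}}\right)\right)^{2} = \left(- \frac{349}{378} + 2 \sqrt{4 + 25} \left(-8 + \sqrt{4 + 25}\right)\right)^{2} = \left(- \frac{349}{378} + 2 \sqrt{29} \left(-8 + \sqrt{29}\right)\right)^{2}$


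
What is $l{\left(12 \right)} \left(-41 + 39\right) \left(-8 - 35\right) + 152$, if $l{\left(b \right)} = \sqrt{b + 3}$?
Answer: $152 + 86 \sqrt{15} \approx 485.08$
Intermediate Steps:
$l{\left(b \right)} = \sqrt{3 + b}$
$l{\left(12 \right)} \left(-41 + 39\right) \left(-8 - 35\right) + 152 = \sqrt{3 + 12} \left(-41 + 39\right) \left(-8 - 35\right) + 152 = \sqrt{15} \left(\left(-2\right) \left(-43\right)\right) + 152 = \sqrt{15} \cdot 86 + 152 = 86 \sqrt{15} + 152 = 152 + 86 \sqrt{15}$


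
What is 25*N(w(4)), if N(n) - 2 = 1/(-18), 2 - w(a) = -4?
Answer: 875/18 ≈ 48.611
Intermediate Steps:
w(a) = 6 (w(a) = 2 - 1*(-4) = 2 + 4 = 6)
N(n) = 35/18 (N(n) = 2 + 1/(-18) = 2 - 1/18 = 35/18)
25*N(w(4)) = 25*(35/18) = 875/18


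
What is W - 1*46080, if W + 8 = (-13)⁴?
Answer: -17527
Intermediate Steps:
W = 28553 (W = -8 + (-13)⁴ = -8 + 28561 = 28553)
W - 1*46080 = 28553 - 1*46080 = 28553 - 46080 = -17527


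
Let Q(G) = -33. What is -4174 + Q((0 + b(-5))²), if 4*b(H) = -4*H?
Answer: -4207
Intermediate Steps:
b(H) = -H (b(H) = (-4*H)/4 = -H)
-4174 + Q((0 + b(-5))²) = -4174 - 33 = -4207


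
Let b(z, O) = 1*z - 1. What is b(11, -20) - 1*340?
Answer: -330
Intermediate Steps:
b(z, O) = -1 + z (b(z, O) = z - 1 = -1 + z)
b(11, -20) - 1*340 = (-1 + 11) - 1*340 = 10 - 340 = -330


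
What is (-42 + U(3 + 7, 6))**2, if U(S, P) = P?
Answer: 1296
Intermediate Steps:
(-42 + U(3 + 7, 6))**2 = (-42 + 6)**2 = (-36)**2 = 1296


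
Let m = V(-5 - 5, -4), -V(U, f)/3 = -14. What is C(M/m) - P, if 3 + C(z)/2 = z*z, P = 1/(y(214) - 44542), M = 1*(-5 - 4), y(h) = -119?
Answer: -25858621/4376778 ≈ -5.9081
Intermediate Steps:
V(U, f) = 42 (V(U, f) = -3*(-14) = 42)
m = 42
M = -9 (M = 1*(-9) = -9)
P = -1/44661 (P = 1/(-119 - 44542) = 1/(-44661) = -1/44661 ≈ -2.2391e-5)
C(z) = -6 + 2*z² (C(z) = -6 + 2*(z*z) = -6 + 2*z²)
C(M/m) - P = (-6 + 2*(-9/42)²) - 1*(-1/44661) = (-6 + 2*(-9*1/42)²) + 1/44661 = (-6 + 2*(-3/14)²) + 1/44661 = (-6 + 2*(9/196)) + 1/44661 = (-6 + 9/98) + 1/44661 = -579/98 + 1/44661 = -25858621/4376778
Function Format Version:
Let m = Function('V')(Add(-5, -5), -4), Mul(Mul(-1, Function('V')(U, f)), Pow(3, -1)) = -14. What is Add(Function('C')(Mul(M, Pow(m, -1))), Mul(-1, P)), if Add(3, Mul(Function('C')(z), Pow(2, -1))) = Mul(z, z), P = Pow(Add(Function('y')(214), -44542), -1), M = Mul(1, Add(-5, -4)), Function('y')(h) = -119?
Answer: Rational(-25858621, 4376778) ≈ -5.9081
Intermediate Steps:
Function('V')(U, f) = 42 (Function('V')(U, f) = Mul(-3, -14) = 42)
m = 42
M = -9 (M = Mul(1, -9) = -9)
P = Rational(-1, 44661) (P = Pow(Add(-119, -44542), -1) = Pow(-44661, -1) = Rational(-1, 44661) ≈ -2.2391e-5)
Function('C')(z) = Add(-6, Mul(2, Pow(z, 2))) (Function('C')(z) = Add(-6, Mul(2, Mul(z, z))) = Add(-6, Mul(2, Pow(z, 2))))
Add(Function('C')(Mul(M, Pow(m, -1))), Mul(-1, P)) = Add(Add(-6, Mul(2, Pow(Mul(-9, Pow(42, -1)), 2))), Mul(-1, Rational(-1, 44661))) = Add(Add(-6, Mul(2, Pow(Mul(-9, Rational(1, 42)), 2))), Rational(1, 44661)) = Add(Add(-6, Mul(2, Pow(Rational(-3, 14), 2))), Rational(1, 44661)) = Add(Add(-6, Mul(2, Rational(9, 196))), Rational(1, 44661)) = Add(Add(-6, Rational(9, 98)), Rational(1, 44661)) = Add(Rational(-579, 98), Rational(1, 44661)) = Rational(-25858621, 4376778)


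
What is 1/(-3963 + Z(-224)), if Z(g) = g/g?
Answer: -1/3962 ≈ -0.00025240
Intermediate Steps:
Z(g) = 1
1/(-3963 + Z(-224)) = 1/(-3963 + 1) = 1/(-3962) = -1/3962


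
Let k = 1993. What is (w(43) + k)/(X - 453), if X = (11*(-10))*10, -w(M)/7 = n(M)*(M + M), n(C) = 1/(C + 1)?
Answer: -43545/34166 ≈ -1.2745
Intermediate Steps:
n(C) = 1/(1 + C)
w(M) = -14*M/(1 + M) (w(M) = -7*(M + M)/(1 + M) = -7*2*M/(1 + M) = -14*M/(1 + M))
X = -1100 (X = -110*10 = -1100)
(w(43) + k)/(X - 453) = (-14*43/(1 + 43) + 1993)/(-1100 - 453) = (-14*43/44 + 1993)/(-1553) = (-14*43*1/44 + 1993)*(-1/1553) = (-301/22 + 1993)*(-1/1553) = (43545/22)*(-1/1553) = -43545/34166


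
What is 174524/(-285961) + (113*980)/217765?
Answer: -1267579544/12454459433 ≈ -0.10178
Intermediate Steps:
174524/(-285961) + (113*980)/217765 = 174524*(-1/285961) + 110740*(1/217765) = -174524/285961 + 22148/43553 = -1267579544/12454459433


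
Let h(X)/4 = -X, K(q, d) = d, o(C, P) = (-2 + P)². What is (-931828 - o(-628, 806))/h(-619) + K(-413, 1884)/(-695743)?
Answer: -274514220019/430664917 ≈ -637.42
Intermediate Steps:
h(X) = -4*X (h(X) = 4*(-X) = -4*X)
(-931828 - o(-628, 806))/h(-619) + K(-413, 1884)/(-695743) = (-931828 - (-2 + 806)²)/((-4*(-619))) + 1884/(-695743) = (-931828 - 1*804²)/2476 + 1884*(-1/695743) = (-931828 - 1*646416)*(1/2476) - 1884/695743 = (-931828 - 646416)*(1/2476) - 1884/695743 = -1578244*1/2476 - 1884/695743 = -394561/619 - 1884/695743 = -274514220019/430664917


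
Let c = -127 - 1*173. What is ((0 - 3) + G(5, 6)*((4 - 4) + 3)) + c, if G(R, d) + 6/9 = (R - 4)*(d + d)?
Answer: -269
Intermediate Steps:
G(R, d) = -⅔ + 2*d*(-4 + R) (G(R, d) = -⅔ + (R - 4)*(d + d) = -⅔ + (-4 + R)*(2*d) = -⅔ + 2*d*(-4 + R))
c = -300 (c = -127 - 173 = -300)
((0 - 3) + G(5, 6)*((4 - 4) + 3)) + c = ((0 - 3) + (-⅔ - 8*6 + 2*5*6)*((4 - 4) + 3)) - 300 = (-3 + (-⅔ - 48 + 60)*(0 + 3)) - 300 = (-3 + (34/3)*3) - 300 = (-3 + 34) - 300 = 31 - 300 = -269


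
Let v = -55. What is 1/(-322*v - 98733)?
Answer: -1/81023 ≈ -1.2342e-5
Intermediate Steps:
1/(-322*v - 98733) = 1/(-322*(-55) - 98733) = 1/(17710 - 98733) = 1/(-81023) = -1/81023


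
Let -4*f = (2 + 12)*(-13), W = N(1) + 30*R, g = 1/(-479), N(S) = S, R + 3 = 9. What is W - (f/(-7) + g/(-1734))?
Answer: 77867437/415293 ≈ 187.50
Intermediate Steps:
R = 6 (R = -3 + 9 = 6)
g = -1/479 ≈ -0.0020877
W = 181 (W = 1 + 30*6 = 1 + 180 = 181)
f = 91/2 (f = -(2 + 12)*(-13)/4 = -7*(-13)/2 = -¼*(-182) = 91/2 ≈ 45.500)
W - (f/(-7) + g/(-1734)) = 181 - ((91/2)/(-7) - 1/479/(-1734)) = 181 - ((91/2)*(-⅐) - 1/479*(-1/1734)) = 181 - (-13/2 + 1/830586) = 181 - 1*(-2699404/415293) = 181 + 2699404/415293 = 77867437/415293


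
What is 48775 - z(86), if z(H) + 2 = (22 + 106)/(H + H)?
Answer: 2097379/43 ≈ 48776.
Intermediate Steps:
z(H) = -2 + 64/H (z(H) = -2 + (22 + 106)/(H + H) = -2 + 128/((2*H)) = -2 + 128*(1/(2*H)) = -2 + 64/H)
48775 - z(86) = 48775 - (-2 + 64/86) = 48775 - (-2 + 64*(1/86)) = 48775 - (-2 + 32/43) = 48775 - 1*(-54/43) = 48775 + 54/43 = 2097379/43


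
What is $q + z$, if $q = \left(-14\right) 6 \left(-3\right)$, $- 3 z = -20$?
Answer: $\frac{776}{3} \approx 258.67$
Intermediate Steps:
$z = \frac{20}{3}$ ($z = \left(- \frac{1}{3}\right) \left(-20\right) = \frac{20}{3} \approx 6.6667$)
$q = 252$ ($q = \left(-84\right) \left(-3\right) = 252$)
$q + z = 252 + \frac{20}{3} = \frac{776}{3}$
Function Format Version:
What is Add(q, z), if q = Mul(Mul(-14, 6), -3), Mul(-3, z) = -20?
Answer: Rational(776, 3) ≈ 258.67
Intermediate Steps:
z = Rational(20, 3) (z = Mul(Rational(-1, 3), -20) = Rational(20, 3) ≈ 6.6667)
q = 252 (q = Mul(-84, -3) = 252)
Add(q, z) = Add(252, Rational(20, 3)) = Rational(776, 3)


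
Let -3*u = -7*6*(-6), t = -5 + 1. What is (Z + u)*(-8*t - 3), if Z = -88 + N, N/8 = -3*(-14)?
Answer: 4756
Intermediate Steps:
t = -4
N = 336 (N = 8*(-3*(-14)) = 8*42 = 336)
Z = 248 (Z = -88 + 336 = 248)
u = -84 (u = -(-7*6)*(-6)/3 = -(-14)*(-6) = -⅓*252 = -84)
(Z + u)*(-8*t - 3) = (248 - 84)*(-8*(-4) - 3) = 164*(32 - 3) = 164*29 = 4756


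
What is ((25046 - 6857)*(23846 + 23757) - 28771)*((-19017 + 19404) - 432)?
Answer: -38961998820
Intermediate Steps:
((25046 - 6857)*(23846 + 23757) - 28771)*((-19017 + 19404) - 432) = (18189*47603 - 28771)*(387 - 432) = (865850967 - 28771)*(-45) = 865822196*(-45) = -38961998820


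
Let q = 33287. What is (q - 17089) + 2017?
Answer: 18215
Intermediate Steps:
(q - 17089) + 2017 = (33287 - 17089) + 2017 = 16198 + 2017 = 18215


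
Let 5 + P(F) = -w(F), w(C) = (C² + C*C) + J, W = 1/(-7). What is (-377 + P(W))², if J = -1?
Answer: 348606241/2401 ≈ 1.4519e+5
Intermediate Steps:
W = -⅐ ≈ -0.14286
w(C) = -1 + 2*C² (w(C) = (C² + C*C) - 1 = (C² + C²) - 1 = 2*C² - 1 = -1 + 2*C²)
P(F) = -4 - 2*F² (P(F) = -5 - (-1 + 2*F²) = -5 + (1 - 2*F²) = -4 - 2*F²)
(-377 + P(W))² = (-377 + (-4 - 2*(-⅐)²))² = (-377 + (-4 - 2*1/49))² = (-377 + (-4 - 2/49))² = (-377 - 198/49)² = (-18671/49)² = 348606241/2401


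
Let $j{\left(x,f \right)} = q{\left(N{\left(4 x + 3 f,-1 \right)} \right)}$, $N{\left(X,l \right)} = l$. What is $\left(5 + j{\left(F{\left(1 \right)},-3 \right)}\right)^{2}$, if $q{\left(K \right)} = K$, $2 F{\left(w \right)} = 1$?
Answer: $16$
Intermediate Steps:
$F{\left(w \right)} = \frac{1}{2}$ ($F{\left(w \right)} = \frac{1}{2} \cdot 1 = \frac{1}{2}$)
$j{\left(x,f \right)} = -1$
$\left(5 + j{\left(F{\left(1 \right)},-3 \right)}\right)^{2} = \left(5 - 1\right)^{2} = 4^{2} = 16$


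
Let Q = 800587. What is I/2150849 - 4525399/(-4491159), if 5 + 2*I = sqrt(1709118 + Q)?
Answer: 19466877371707/19319609687982 + sqrt(2509705)/4301698 ≈ 1.0080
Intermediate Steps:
I = -5/2 + sqrt(2509705)/2 (I = -5/2 + sqrt(1709118 + 800587)/2 = -5/2 + sqrt(2509705)/2 ≈ 789.60)
I/2150849 - 4525399/(-4491159) = (-5/2 + sqrt(2509705)/2)/2150849 - 4525399/(-4491159) = (-5/2 + sqrt(2509705)/2)*(1/2150849) - 4525399*(-1/4491159) = (-5/4301698 + sqrt(2509705)/4301698) + 4525399/4491159 = 19466877371707/19319609687982 + sqrt(2509705)/4301698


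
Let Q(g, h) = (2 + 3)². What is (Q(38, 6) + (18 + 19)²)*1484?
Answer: 2068696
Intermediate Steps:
Q(g, h) = 25 (Q(g, h) = 5² = 25)
(Q(38, 6) + (18 + 19)²)*1484 = (25 + (18 + 19)²)*1484 = (25 + 37²)*1484 = (25 + 1369)*1484 = 1394*1484 = 2068696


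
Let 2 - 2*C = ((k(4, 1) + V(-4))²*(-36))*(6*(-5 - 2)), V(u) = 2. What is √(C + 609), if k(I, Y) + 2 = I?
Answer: I*√11486 ≈ 107.17*I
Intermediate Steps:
k(I, Y) = -2 + I
C = -12095 (C = 1 - ((-2 + 4) + 2)²*(-36)*6*(-5 - 2)/2 = 1 - (2 + 2)²*(-36)*6*(-7)/2 = 1 - 4²*(-36)*(-42)/2 = 1 - 16*(-36)*(-42)/2 = 1 - (-288)*(-42) = 1 - ½*24192 = 1 - 12096 = -12095)
√(C + 609) = √(-12095 + 609) = √(-11486) = I*√11486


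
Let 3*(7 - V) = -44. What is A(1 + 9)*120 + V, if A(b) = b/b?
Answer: 425/3 ≈ 141.67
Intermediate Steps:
A(b) = 1
V = 65/3 (V = 7 - ⅓*(-44) = 7 + 44/3 = 65/3 ≈ 21.667)
A(1 + 9)*120 + V = 1*120 + 65/3 = 120 + 65/3 = 425/3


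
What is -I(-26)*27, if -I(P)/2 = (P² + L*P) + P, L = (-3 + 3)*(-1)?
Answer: 35100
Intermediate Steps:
L = 0 (L = 0*(-1) = 0)
I(P) = -2*P - 2*P² (I(P) = -2*((P² + 0*P) + P) = -2*((P² + 0) + P) = -2*(P² + P) = -2*(P + P²) = -2*P - 2*P²)
-I(-26)*27 = -(-2*(-26)*(1 - 26))*27 = -(-2*(-26)*(-25))*27 = -(-1300)*27 = -1*(-35100) = 35100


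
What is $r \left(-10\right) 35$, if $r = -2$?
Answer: $700$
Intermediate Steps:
$r \left(-10\right) 35 = \left(-2\right) \left(-10\right) 35 = 20 \cdot 35 = 700$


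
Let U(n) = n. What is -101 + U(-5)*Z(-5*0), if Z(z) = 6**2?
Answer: -281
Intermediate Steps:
Z(z) = 36
-101 + U(-5)*Z(-5*0) = -101 - 5*36 = -101 - 180 = -281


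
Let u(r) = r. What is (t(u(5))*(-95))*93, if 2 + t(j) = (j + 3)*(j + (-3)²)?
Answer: -971850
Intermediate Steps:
t(j) = -2 + (3 + j)*(9 + j) (t(j) = -2 + (j + 3)*(j + (-3)²) = -2 + (3 + j)*(j + 9) = -2 + (3 + j)*(9 + j))
(t(u(5))*(-95))*93 = ((25 + 5² + 12*5)*(-95))*93 = ((25 + 25 + 60)*(-95))*93 = (110*(-95))*93 = -10450*93 = -971850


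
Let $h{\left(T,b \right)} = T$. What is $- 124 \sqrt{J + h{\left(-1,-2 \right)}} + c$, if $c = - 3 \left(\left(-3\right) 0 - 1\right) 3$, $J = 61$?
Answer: $9 - 248 \sqrt{15} \approx -951.5$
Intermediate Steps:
$c = 9$ ($c = - 3 \left(0 - 1\right) 3 = \left(-3\right) \left(-1\right) 3 = 3 \cdot 3 = 9$)
$- 124 \sqrt{J + h{\left(-1,-2 \right)}} + c = - 124 \sqrt{61 - 1} + 9 = - 124 \sqrt{60} + 9 = - 124 \cdot 2 \sqrt{15} + 9 = - 248 \sqrt{15} + 9 = 9 - 248 \sqrt{15}$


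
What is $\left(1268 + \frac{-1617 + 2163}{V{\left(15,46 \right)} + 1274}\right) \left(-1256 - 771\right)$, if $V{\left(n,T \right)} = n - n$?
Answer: $- \frac{17997733}{7} \approx -2.5711 \cdot 10^{6}$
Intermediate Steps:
$V{\left(n,T \right)} = 0$
$\left(1268 + \frac{-1617 + 2163}{V{\left(15,46 \right)} + 1274}\right) \left(-1256 - 771\right) = \left(1268 + \frac{-1617 + 2163}{0 + 1274}\right) \left(-1256 - 771\right) = \left(1268 + \frac{546}{1274}\right) \left(-2027\right) = \left(1268 + 546 \cdot \frac{1}{1274}\right) \left(-2027\right) = \left(1268 + \frac{3}{7}\right) \left(-2027\right) = \frac{8879}{7} \left(-2027\right) = - \frac{17997733}{7}$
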